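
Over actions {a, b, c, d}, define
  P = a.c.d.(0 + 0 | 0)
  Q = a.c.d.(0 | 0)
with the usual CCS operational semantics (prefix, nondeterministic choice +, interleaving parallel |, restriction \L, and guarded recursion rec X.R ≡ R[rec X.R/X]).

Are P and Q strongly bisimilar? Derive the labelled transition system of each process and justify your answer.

YES

Reachable graph of P (4 states):
  s0 = a.c.d.(0 + 0 | 0) | =a=> s1
  s1 = c.d.(0 + 0 | 0) | =c=> s2
  s2 = d.(0 + 0 | 0) | =d=> s3
  s3 = 0 + 0 | 0 | ∅
Reachable graph of Q (4 states):
  t0 = a.c.d.(0 | 0) | =a=> t1
  t1 = c.d.(0 | 0) | =c=> t2
  t2 = d.(0 | 0) | =d=> t3
  t3 = 0 | 0 | ∅
Partition-refinement fixed point:
  B0 = {s0, t0}
  B1 = {s1, t1}
  B2 = {s2, t2}
  B3 = {s3, t3}
s0 ∈ B0, t0 ∈ B0 → same block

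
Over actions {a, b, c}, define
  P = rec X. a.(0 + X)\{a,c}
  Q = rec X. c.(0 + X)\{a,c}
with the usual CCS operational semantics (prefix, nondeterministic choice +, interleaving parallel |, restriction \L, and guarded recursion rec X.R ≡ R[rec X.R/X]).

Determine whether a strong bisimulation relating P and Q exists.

NO

P's transition system — 2 states:
  u0 = rec X. a.(0 + X)\{a,c} → =a=> u1
  u1 = (0 + (rec X. a.(0 + X)\{a,c}))\{a,c} → deadlocked
Q's transition system — 2 states:
  v0 = rec X. c.(0 + X)\{a,c} → =c=> v1
  v1 = (0 + (rec X. c.(0 + X)\{a,c}))\{a,c} → deadlocked
Coarsest stable partition (strong bisimilarity classes):
  B0 = {u0}
  B1 = {u1, v1}
  B2 = {v0}
u0 ∈ B0, v0 ∈ B2 → different blocks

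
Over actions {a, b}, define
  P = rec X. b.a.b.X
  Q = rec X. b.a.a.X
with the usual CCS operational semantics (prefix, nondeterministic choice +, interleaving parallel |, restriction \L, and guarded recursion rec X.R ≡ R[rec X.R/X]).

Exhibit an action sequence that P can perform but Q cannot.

bab

Reachable graph of P (3 states):
  s0 = rec X. b.a.b.X has moves =b=> s1
  s1 = a.b.(rec X. b.a.b.X) has moves =a=> s2
  s2 = b.(rec X. b.a.b.X) has moves =b=> s0
Reachable graph of Q (3 states):
  t0 = rec X. b.a.a.X has moves =b=> t1
  t1 = a.a.(rec X. b.a.a.X) has moves =a=> t2
  t2 = a.(rec X. b.a.a.X) has moves =a=> t0
Executing bab from P (initial set {s0}):
  after b @ step 1: {s1}
  after a @ step 2: {s2}
  after b @ step 3: {s0}
  — P admits the full trace.
Executing bab from Q (initial set {t0}):
  after b @ step 1: {t1}
  after a @ step 2: {t2}
  after b @ step 3: ∅  — Q cannot continue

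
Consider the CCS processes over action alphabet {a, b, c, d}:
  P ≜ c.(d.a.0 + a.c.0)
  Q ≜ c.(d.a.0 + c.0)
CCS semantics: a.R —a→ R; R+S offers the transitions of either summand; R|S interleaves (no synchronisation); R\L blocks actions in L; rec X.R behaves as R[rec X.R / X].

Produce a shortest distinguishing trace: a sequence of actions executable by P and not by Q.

ca

P's transition system — 5 states:
  s0 = c.(d.a.0 + a.c.0) :: --c--▸ s1
  s1 = d.a.0 + a.c.0 :: --a--▸ s2, --d--▸ s3
  s2 = c.0 :: --c--▸ s4
  s3 = a.0 :: --a--▸ s4
  s4 = 0 :: (no moves)
Q's transition system — 4 states:
  t0 = c.(d.a.0 + c.0) :: --c--▸ t1
  t1 = d.a.0 + c.0 :: --c--▸ t2, --d--▸ t3
  t2 = 0 :: (no moves)
  t3 = a.0 :: --a--▸ t2
Executing ca from P (initial set {s0}):
  step 1 (c): {s1}
  step 2 (a): {s2}
  P completes σ.
Executing ca from Q (initial set {t0}):
  step 1 (c): {t1}
  step 2 (a): ∅ (Q stuck)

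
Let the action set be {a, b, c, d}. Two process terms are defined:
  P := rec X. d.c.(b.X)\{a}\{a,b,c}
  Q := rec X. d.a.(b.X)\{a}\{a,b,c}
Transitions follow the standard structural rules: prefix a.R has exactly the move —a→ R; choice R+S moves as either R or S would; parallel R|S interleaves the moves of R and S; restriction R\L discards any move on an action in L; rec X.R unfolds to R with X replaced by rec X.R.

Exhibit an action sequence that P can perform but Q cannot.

Reachable graph of P (3 states):
  p0 = rec X. d.c.(b.X)\{a}\{a,b,c} ⊢ ··d··> p1
  p1 = c.(b.(rec X. d.c.(b.X)\{a}\{a,b,c}))\{a}\{a,b,c} ⊢ ··c··> p2
  p2 = (b.(rec X. d.c.(b.X)\{a}\{a,b,c}))\{a}\{a,b,c} ⊢ stopped
Reachable graph of Q (3 states):
  q0 = rec X. d.a.(b.X)\{a}\{a,b,c} ⊢ ··d··> q1
  q1 = a.(b.(rec X. d.a.(b.X)\{a}\{a,b,c}))\{a}\{a,b,c} ⊢ ··a··> q2
  q2 = (b.(rec X. d.a.(b.X)\{a}\{a,b,c}))\{a}\{a,b,c} ⊢ stopped
Run σ = ⟨dc⟩ on P: start {p0}
  [1] d ⇒ {p1}
  [2] c ⇒ {p2}
  — P admits the full trace.
Run σ = ⟨dc⟩ on Q: start {q0}
  [1] d ⇒ {q1}
  [2] c ⇒ ∅ (Q stuck)

dc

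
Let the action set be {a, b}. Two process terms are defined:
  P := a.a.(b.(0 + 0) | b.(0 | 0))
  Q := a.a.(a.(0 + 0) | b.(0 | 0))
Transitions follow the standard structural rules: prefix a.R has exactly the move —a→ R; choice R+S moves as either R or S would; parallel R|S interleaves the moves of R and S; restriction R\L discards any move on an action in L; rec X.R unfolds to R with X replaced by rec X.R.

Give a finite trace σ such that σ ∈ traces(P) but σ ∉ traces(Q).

P's transition system — 6 states:
  m0 = a.a.(b.(0 + 0) | b.(0 | 0)) | ··a··> m1
  m1 = a.(b.(0 + 0) | b.(0 | 0)) | ··a··> m2
  m2 = b.(0 + 0) | b.(0 | 0) | ··b··> m3, ··b··> m4
  m3 = (0 + 0) | b.(0 | 0) | ··b··> m5
  m4 = b.(0 + 0) | (0 | 0) | ··b··> m5
  m5 = (0 + 0) | (0 | 0) | stopped
Q's transition system — 6 states:
  n0 = a.a.(a.(0 + 0) | b.(0 | 0)) | ··a··> n1
  n1 = a.(a.(0 + 0) | b.(0 | 0)) | ··a··> n2
  n2 = a.(0 + 0) | b.(0 | 0) | ··a··> n3, ··b··> n4
  n3 = (0 + 0) | b.(0 | 0) | ··b··> n5
  n4 = a.(0 + 0) | (0 | 0) | ··a··> n5
  n5 = (0 + 0) | (0 | 0) | stopped
Trace ⟨aabb⟩ through P, begin at {m0}:
  [1] a ⇒ {m1}
  [2] a ⇒ {m2}
  [3] b ⇒ {m3, m4}
  [4] b ⇒ {m5}
  ✓ P
Trace ⟨aabb⟩ through Q, begin at {n0}:
  [1] a ⇒ {n1}
  [2] a ⇒ {n2}
  [3] b ⇒ {n4}
  [4] b ⇒ ∅ (Q stuck)

aabb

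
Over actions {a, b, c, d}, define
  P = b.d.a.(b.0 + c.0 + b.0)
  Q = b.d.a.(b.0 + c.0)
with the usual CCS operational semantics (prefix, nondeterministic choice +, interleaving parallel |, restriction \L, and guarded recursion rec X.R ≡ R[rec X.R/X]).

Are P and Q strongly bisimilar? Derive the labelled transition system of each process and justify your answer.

bisimilar

P's transition system — 5 states:
  s0 = b.d.a.(b.0 + c.0 + b.0) ⊢ --b--▸ s1
  s1 = d.a.(b.0 + c.0 + b.0) ⊢ --d--▸ s2
  s2 = a.(b.0 + c.0 + b.0) ⊢ --a--▸ s3
  s3 = b.0 + c.0 + b.0 ⊢ --b--▸ s4, --c--▸ s4
  s4 = 0 ⊢ ∅
Q's transition system — 5 states:
  t0 = b.d.a.(b.0 + c.0) ⊢ --b--▸ t1
  t1 = d.a.(b.0 + c.0) ⊢ --d--▸ t2
  t2 = a.(b.0 + c.0) ⊢ --a--▸ t3
  t3 = b.0 + c.0 ⊢ --b--▸ t4, --c--▸ t4
  t4 = 0 ⊢ ∅
Bisimilarity quotient blocks:
  B0 = {s0, t0}
  B1 = {s1, t1}
  B2 = {s2, t2}
  B3 = {s3, t3}
  B4 = {s4, t4}
s0 ∈ B0, t0 ∈ B0 → same block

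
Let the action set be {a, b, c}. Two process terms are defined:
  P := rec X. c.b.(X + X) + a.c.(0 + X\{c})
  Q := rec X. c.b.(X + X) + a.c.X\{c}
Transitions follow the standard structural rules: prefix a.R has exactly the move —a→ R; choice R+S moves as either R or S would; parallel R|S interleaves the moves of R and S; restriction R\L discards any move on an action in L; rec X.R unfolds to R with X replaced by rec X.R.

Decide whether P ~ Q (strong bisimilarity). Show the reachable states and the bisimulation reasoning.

Reachable graph of P (6 states):
  p0 = rec X. c.b.(X + X) + a.c.(0 + X\{c}) :: --a--▸ p1, --c--▸ p2
  p1 = c.(0 + (rec X. c.b.(X + X) + a.c.(0 + X\{c}))\{c}) :: --c--▸ p3
  p2 = b.((rec X. c.b.(X + X) + a.c.(0 + X\{c})) + (rec X. c.b.(X + X) + a.c.(0 + X\{c}))) :: --b--▸ p4
  p3 = 0 + (rec X. c.b.(X + X) + a.c.(0 + X\{c}))\{c} :: --a--▸ p5
  p4 = (rec X. c.b.(X + X) + a.c.(0 + X\{c})) + (rec X. c.b.(X + X) + a.c.(0 + X\{c})) :: --a--▸ p1, --c--▸ p2
  p5 = (c.(0 + (rec X. c.b.(X + X) + a.c.(0 + X\{c}))\{c}))\{c} :: deadlocked
Reachable graph of Q (6 states):
  q0 = rec X. c.b.(X + X) + a.c.X\{c} :: --a--▸ q1, --c--▸ q2
  q1 = c.(rec X. c.b.(X + X) + a.c.X\{c})\{c} :: --c--▸ q3
  q2 = b.((rec X. c.b.(X + X) + a.c.X\{c}) + (rec X. c.b.(X + X) + a.c.X\{c})) :: --b--▸ q4
  q3 = (rec X. c.b.(X + X) + a.c.X\{c})\{c} :: --a--▸ q5
  q4 = (rec X. c.b.(X + X) + a.c.X\{c}) + (rec X. c.b.(X + X) + a.c.X\{c}) :: --a--▸ q1, --c--▸ q2
  q5 = (c.(rec X. c.b.(X + X) + a.c.X\{c})\{c})\{c} :: deadlocked
Bisimilarity quotient blocks:
  B0 = {p0, p4, q0, q4}
  B1 = {p1, q1}
  B2 = {p3, q3}
  B3 = {p5, q5}
  B4 = {p2, q2}
p0 ∈ B0, q0 ∈ B0 → same block

YES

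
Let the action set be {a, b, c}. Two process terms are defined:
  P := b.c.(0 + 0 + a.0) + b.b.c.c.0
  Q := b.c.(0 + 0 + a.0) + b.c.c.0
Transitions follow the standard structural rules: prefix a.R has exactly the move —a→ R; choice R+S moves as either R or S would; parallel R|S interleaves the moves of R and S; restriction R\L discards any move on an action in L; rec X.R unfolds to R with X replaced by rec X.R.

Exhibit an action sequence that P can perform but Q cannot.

bb

Reachable graph of P (7 states):
  u0 = b.c.(0 + 0 + a.0) + b.b.c.c.0 ⊢ =b=> u1, =b=> u2
  u1 = b.c.c.0 ⊢ =b=> u3
  u2 = c.(0 + 0 + a.0) ⊢ =c=> u4
  u3 = c.c.0 ⊢ =c=> u5
  u4 = 0 + 0 + a.0 ⊢ =a=> u6
  u5 = c.0 ⊢ =c=> u6
  u6 = 0 ⊢ ∅
Reachable graph of Q (6 states):
  v0 = b.c.(0 + 0 + a.0) + b.c.c.0 ⊢ =b=> v1, =b=> v2
  v1 = c.(0 + 0 + a.0) ⊢ =c=> v3
  v2 = c.c.0 ⊢ =c=> v4
  v3 = 0 + 0 + a.0 ⊢ =a=> v5
  v4 = c.0 ⊢ =c=> v5
  v5 = 0 ⊢ ∅
Run σ = ⟨bb⟩ on P: start {u0}
  after b @ step 1: {u1, u2}
  after b @ step 2: {u3}
  P completes σ.
Run σ = ⟨bb⟩ on Q: start {v0}
  after b @ step 1: {v1, v2}
  after b @ step 2: no successor for Q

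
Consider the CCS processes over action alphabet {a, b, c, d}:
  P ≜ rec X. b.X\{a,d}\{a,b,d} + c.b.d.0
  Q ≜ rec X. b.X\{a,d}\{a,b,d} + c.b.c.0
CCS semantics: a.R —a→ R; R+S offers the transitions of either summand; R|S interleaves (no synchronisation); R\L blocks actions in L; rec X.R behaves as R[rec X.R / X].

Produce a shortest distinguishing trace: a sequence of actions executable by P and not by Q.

cbd

P's transition system — 6 states:
  s0 = rec X. b.X\{a,d}\{a,b,d} + c.b.d.0 | =b=> s1, =c=> s2
  s1 = (rec X. b.X\{a,d}\{a,b,d} + c.b.d.0)\{a,d}\{a,b,d} | =c=> s3
  s2 = b.d.0 | =b=> s4
  s3 = (b.d.0)\{a,d}\{a,b,d} | ∅
  s4 = d.0 | =d=> s5
  s5 = 0 | ∅
Q's transition system — 6 states:
  t0 = rec X. b.X\{a,d}\{a,b,d} + c.b.c.0 | =b=> t1, =c=> t2
  t1 = (rec X. b.X\{a,d}\{a,b,d} + c.b.c.0)\{a,d}\{a,b,d} | =c=> t3
  t2 = b.c.0 | =b=> t4
  t3 = (b.c.0)\{a,d}\{a,b,d} | ∅
  t4 = c.0 | =c=> t5
  t5 = 0 | ∅
Run σ = ⟨cbd⟩ on P: start {s0}
  [1] c ⇒ {s2}
  [2] b ⇒ {s4}
  [3] d ⇒ {s5}
  P completes σ.
Run σ = ⟨cbd⟩ on Q: start {t0}
  [1] c ⇒ {t2}
  [2] b ⇒ {t4}
  [3] d ⇒ no successor for Q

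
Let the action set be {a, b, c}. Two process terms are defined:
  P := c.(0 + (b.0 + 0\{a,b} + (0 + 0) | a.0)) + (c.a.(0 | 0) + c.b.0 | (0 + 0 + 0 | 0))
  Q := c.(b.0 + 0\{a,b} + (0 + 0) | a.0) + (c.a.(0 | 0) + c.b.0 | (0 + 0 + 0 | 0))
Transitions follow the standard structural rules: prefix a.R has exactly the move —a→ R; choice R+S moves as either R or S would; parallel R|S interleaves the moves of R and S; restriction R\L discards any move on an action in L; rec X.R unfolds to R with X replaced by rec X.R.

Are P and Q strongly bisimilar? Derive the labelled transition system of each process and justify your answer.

P's transition system — 8 states:
  s0 = c.(0 + (b.0 + 0\{a,b} + (0 + 0) | a.0)) + (c.a.(0 | 0) + c.b.0 | (0 + 0 + 0 | 0)) → -c-> s1, -c-> s2, -c-> s3
  s1 = 0 + (b.0 + 0\{a,b} + (0 + 0) | a.0) → -a-> s4, -b-> s5
  s2 = a.(0 | 0) → -a-> s6
  s3 = b.0 | (0 + 0 + 0 | 0) → -b-> s7
  s4 = (0 + 0) | 0 → ·
  s5 = 0 → ·
  s6 = 0 | 0 → ·
  s7 = 0 | (0 + 0 + 0 | 0) → ·
Q's transition system — 8 states:
  t0 = c.(b.0 + 0\{a,b} + (0 + 0) | a.0) + (c.a.(0 | 0) + c.b.0 | (0 + 0 + 0 | 0)) → -c-> t1, -c-> t2, -c-> t3
  t1 = a.(0 | 0) → -a-> t4
  t2 = b.0 + 0\{a,b} + (0 + 0) | a.0 → -a-> t5, -b-> t6
  t3 = b.0 | (0 + 0 + 0 | 0) → -b-> t7
  t4 = 0 | 0 → ·
  t5 = (0 + 0) | 0 → ·
  t6 = 0 → ·
  t7 = 0 | (0 + 0 + 0 | 0) → ·
Bisimilarity quotient blocks:
  B0 = {s0, t0}
  B1 = {s2, t1}
  B2 = {s4, s5, s6, s7, t4, t5, t6, t7}
  B3 = {s3, t3}
  B4 = {s1, t2}
s0 ∈ B0, t0 ∈ B0 → same block

P ~ Q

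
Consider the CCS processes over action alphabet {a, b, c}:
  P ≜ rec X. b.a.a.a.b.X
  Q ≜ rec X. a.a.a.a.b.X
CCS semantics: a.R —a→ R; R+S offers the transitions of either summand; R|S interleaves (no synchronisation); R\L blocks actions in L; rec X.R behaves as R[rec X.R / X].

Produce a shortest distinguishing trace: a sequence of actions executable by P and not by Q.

LTS(P): 5 reachable states
  p0 = rec X. b.a.a.a.b.X has moves —b→ p1
  p1 = a.a.a.b.(rec X. b.a.a.a.b.X) has moves —a→ p2
  p2 = a.a.b.(rec X. b.a.a.a.b.X) has moves —a→ p3
  p3 = a.b.(rec X. b.a.a.a.b.X) has moves —a→ p4
  p4 = b.(rec X. b.a.a.a.b.X) has moves —b→ p0
LTS(Q): 5 reachable states
  q0 = rec X. a.a.a.a.b.X has moves —a→ q1
  q1 = a.a.a.b.(rec X. a.a.a.a.b.X) has moves —a→ q2
  q2 = a.a.b.(rec X. a.a.a.a.b.X) has moves —a→ q3
  q3 = a.b.(rec X. a.a.a.a.b.X) has moves —a→ q4
  q4 = b.(rec X. a.a.a.a.b.X) has moves —b→ q0
Trace ⟨b⟩ through P, begin at {p0}:
  step 1 (b): {p1}
  ✓ P
Trace ⟨b⟩ through Q, begin at {q0}:
  step 1 (b): no successor for Q

b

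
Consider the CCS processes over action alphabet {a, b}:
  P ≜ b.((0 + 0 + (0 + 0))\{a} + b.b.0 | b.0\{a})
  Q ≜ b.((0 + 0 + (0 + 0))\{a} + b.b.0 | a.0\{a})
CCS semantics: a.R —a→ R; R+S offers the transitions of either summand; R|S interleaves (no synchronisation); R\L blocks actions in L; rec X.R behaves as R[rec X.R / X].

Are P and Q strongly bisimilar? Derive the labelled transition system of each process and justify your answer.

NO

P's transition system — 7 states:
  p0 = b.((0 + 0 + (0 + 0))\{a} + b.b.0 | b.0\{a}) ⊢ —b→ p1
  p1 = (0 + 0 + (0 + 0))\{a} + b.b.0 | b.0\{a} ⊢ —b→ p2, —b→ p3
  p2 = b.0 | b.0\{a} ⊢ —b→ p4, —b→ p5
  p3 = b.b.0 | 0\{a} ⊢ —b→ p5
  p4 = 0 | b.0\{a} ⊢ —b→ p6
  p5 = b.0 | 0\{a} ⊢ —b→ p6
  p6 = 0 | 0\{a} ⊢ deadlocked
Q's transition system — 7 states:
  q0 = b.((0 + 0 + (0 + 0))\{a} + b.b.0 | a.0\{a}) ⊢ —b→ q1
  q1 = (0 + 0 + (0 + 0))\{a} + b.b.0 | a.0\{a} ⊢ —a→ q2, —b→ q3
  q2 = b.b.0 | 0\{a} ⊢ —b→ q4
  q3 = b.0 | a.0\{a} ⊢ —a→ q4, —b→ q5
  q4 = b.0 | 0\{a} ⊢ —b→ q6
  q5 = 0 | a.0\{a} ⊢ —a→ q6
  q6 = 0 | 0\{a} ⊢ deadlocked
Coarsest stable partition (strong bisimilarity classes):
  B0 = {p0}
  B1 = {p1}
  B2 = {p2, p3, q2}
  B3 = {p4, p5, q4}
  B4 = {p6, q6}
  B5 = {q0}
  B6 = {q1}
  B7 = {q3}
  B8 = {q5}
p0 ∈ B0, q0 ∈ B5 → different blocks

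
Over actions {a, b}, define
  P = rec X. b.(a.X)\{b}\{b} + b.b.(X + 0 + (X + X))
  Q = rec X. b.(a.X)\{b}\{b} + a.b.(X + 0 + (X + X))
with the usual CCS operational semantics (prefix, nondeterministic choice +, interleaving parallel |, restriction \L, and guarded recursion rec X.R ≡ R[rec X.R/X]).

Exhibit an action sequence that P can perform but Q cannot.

bb

LTS(P): 5 reachable states
  p0 = rec X. b.(a.X)\{b}\{b} + b.b.(X + 0 + (X + X)) :: —b→ p1, —b→ p2
  p1 = (a.(rec X. b.(a.X)\{b}\{b} + b.b.(X + 0 + (X + X))))\{b}\{b} :: —a→ p3
  p2 = b.((rec X. b.(a.X)\{b}\{b} + b.b.(X + 0 + (X + X))) + 0 + ((rec X. b.(a.X)\{b}\{b} + b.b.(X + 0 + (X + X))) + (rec X. b.(a.X)\{b}\{b} + b.b.(X + 0 + (X + X))))) :: —b→ p4
  p3 = (rec X. b.(a.X)\{b}\{b} + b.b.(X + 0 + (X + X)))\{b}\{b} :: ∅
  p4 = (rec X. b.(a.X)\{b}\{b} + b.b.(X + 0 + (X + X))) + 0 + ((rec X. b.(a.X)\{b}\{b} + b.b.(X + 0 + (X + X))) + (rec X. b.(a.X)\{b}\{b} + b.b.(X + 0 + (X + X)))) :: —b→ p1, —b→ p2
LTS(Q): 6 reachable states
  q0 = rec X. b.(a.X)\{b}\{b} + a.b.(X + 0 + (X + X)) :: —a→ q1, —b→ q2
  q1 = b.((rec X. b.(a.X)\{b}\{b} + a.b.(X + 0 + (X + X))) + 0 + ((rec X. b.(a.X)\{b}\{b} + a.b.(X + 0 + (X + X))) + (rec X. b.(a.X)\{b}\{b} + a.b.(X + 0 + (X + X))))) :: —b→ q3
  q2 = (a.(rec X. b.(a.X)\{b}\{b} + a.b.(X + 0 + (X + X))))\{b}\{b} :: —a→ q4
  q3 = (rec X. b.(a.X)\{b}\{b} + a.b.(X + 0 + (X + X))) + 0 + ((rec X. b.(a.X)\{b}\{b} + a.b.(X + 0 + (X + X))) + (rec X. b.(a.X)\{b}\{b} + a.b.(X + 0 + (X + X)))) :: —a→ q1, —b→ q2
  q4 = (rec X. b.(a.X)\{b}\{b} + a.b.(X + 0 + (X + X)))\{b}\{b} :: —a→ q5
  q5 = (b.((rec X. b.(a.X)\{b}\{b} + a.b.(X + 0 + (X + X))) + 0 + ((rec X. b.(a.X)\{b}\{b} + a.b.(X + 0 + (X + X))) + (rec X. b.(a.X)\{b}\{b} + a.b.(X + 0 + (X + X))))))\{b}\{b} :: ∅
Executing bb from P (initial set {p0}):
  [1] b ⇒ {p1, p2}
  [2] b ⇒ {p4}
  — P admits the full trace.
Executing bb from Q (initial set {q0}):
  [1] b ⇒ {q2}
  [2] b ⇒ ∅ (Q stuck)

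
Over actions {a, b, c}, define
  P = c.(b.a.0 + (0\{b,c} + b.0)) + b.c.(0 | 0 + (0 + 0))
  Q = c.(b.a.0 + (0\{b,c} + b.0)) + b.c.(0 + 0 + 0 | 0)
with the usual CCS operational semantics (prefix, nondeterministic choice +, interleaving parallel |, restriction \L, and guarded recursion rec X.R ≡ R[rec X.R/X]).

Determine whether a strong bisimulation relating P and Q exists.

YES

P's transition system — 6 states:
  u0 = c.(b.a.0 + (0\{b,c} + b.0)) + b.c.(0 | 0 + (0 + 0)) :: ··b··> u1, ··c··> u2
  u1 = c.(0 | 0 + (0 + 0)) :: ··c··> u3
  u2 = b.a.0 + (0\{b,c} + b.0) :: ··b··> u4, ··b··> u5
  u3 = 0 | 0 + (0 + 0) :: ∅
  u4 = 0 :: ∅
  u5 = a.0 :: ··a··> u4
Q's transition system — 6 states:
  v0 = c.(b.a.0 + (0\{b,c} + b.0)) + b.c.(0 + 0 + 0 | 0) :: ··b··> v1, ··c··> v2
  v1 = c.(0 + 0 + 0 | 0) :: ··c··> v3
  v2 = b.a.0 + (0\{b,c} + b.0) :: ··b··> v4, ··b··> v5
  v3 = 0 + 0 + 0 | 0 :: ∅
  v4 = 0 :: ∅
  v5 = a.0 :: ··a··> v4
Bisimilarity quotient blocks:
  B0 = {u0, v0}
  B1 = {u2, v2}
  B2 = {u5, v5}
  B3 = {u3, u4, v3, v4}
  B4 = {u1, v1}
u0 ∈ B0, v0 ∈ B0 → same block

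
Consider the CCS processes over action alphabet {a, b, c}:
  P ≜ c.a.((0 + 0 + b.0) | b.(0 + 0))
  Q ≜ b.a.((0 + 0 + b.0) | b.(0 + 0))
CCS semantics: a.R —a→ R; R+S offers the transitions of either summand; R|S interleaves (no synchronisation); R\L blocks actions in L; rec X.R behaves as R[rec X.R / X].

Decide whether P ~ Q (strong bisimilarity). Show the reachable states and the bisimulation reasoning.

LTS(P): 6 reachable states
  m0 = c.a.((0 + 0 + b.0) | b.(0 + 0)) has moves =c=> m1
  m1 = a.((0 + 0 + b.0) | b.(0 + 0)) has moves =a=> m2
  m2 = (0 + 0 + b.0) | b.(0 + 0) has moves =b=> m3, =b=> m4
  m3 = (0 + 0 + b.0) | (0 + 0) has moves =b=> m5
  m4 = 0 | b.(0 + 0) has moves =b=> m5
  m5 = 0 | (0 + 0) has moves deadlocked
LTS(Q): 6 reachable states
  n0 = b.a.((0 + 0 + b.0) | b.(0 + 0)) has moves =b=> n1
  n1 = a.((0 + 0 + b.0) | b.(0 + 0)) has moves =a=> n2
  n2 = (0 + 0 + b.0) | b.(0 + 0) has moves =b=> n3, =b=> n4
  n3 = (0 + 0 + b.0) | (0 + 0) has moves =b=> n5
  n4 = 0 | b.(0 + 0) has moves =b=> n5
  n5 = 0 | (0 + 0) has moves deadlocked
Partition-refinement fixed point:
  B0 = {m0}
  B1 = {m1, n1}
  B2 = {m2, n2}
  B3 = {m3, m4, n3, n4}
  B4 = {m5, n5}
  B5 = {n0}
m0 ∈ B0, n0 ∈ B5 → different blocks

P ≁ Q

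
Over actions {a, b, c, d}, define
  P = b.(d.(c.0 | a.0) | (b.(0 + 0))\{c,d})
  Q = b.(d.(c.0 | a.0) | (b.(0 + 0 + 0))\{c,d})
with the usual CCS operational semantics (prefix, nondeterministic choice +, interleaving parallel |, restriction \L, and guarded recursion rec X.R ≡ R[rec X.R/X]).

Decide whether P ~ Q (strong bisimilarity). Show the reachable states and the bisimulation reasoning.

P ~ Q

P's transition system — 11 states:
  m0 = b.(d.(c.0 | a.0) | (b.(0 + 0))\{c,d}) :: =b=> m1
  m1 = d.(c.0 | a.0) | (b.(0 + 0))\{c,d} :: =b=> m2, =d=> m3
  m2 = d.(c.0 | a.0) | (0 + 0)\{c,d} :: =d=> m4
  m3 = c.0 | a.0 | (b.(0 + 0))\{c,d} :: =a=> m5, =b=> m4, =c=> m6
  m4 = c.0 | a.0 | (0 + 0)\{c,d} :: =a=> m7, =c=> m8
  m5 = c.0 | 0 | (b.(0 + 0))\{c,d} :: =b=> m7, =c=> m9
  m6 = 0 | a.0 | (b.(0 + 0))\{c,d} :: =a=> m9, =b=> m8
  m7 = c.0 | 0 | (0 + 0)\{c,d} :: =c=> m10
  m8 = 0 | a.0 | (0 + 0)\{c,d} :: =a=> m10
  m9 = 0 | 0 | (b.(0 + 0))\{c,d} :: =b=> m10
  m10 = 0 | 0 | (0 + 0)\{c,d} :: ·
Q's transition system — 11 states:
  n0 = b.(d.(c.0 | a.0) | (b.(0 + 0 + 0))\{c,d}) :: =b=> n1
  n1 = d.(c.0 | a.0) | (b.(0 + 0 + 0))\{c,d} :: =b=> n2, =d=> n3
  n2 = d.(c.0 | a.0) | (0 + 0 + 0)\{c,d} :: =d=> n4
  n3 = c.0 | a.0 | (b.(0 + 0 + 0))\{c,d} :: =a=> n5, =b=> n4, =c=> n6
  n4 = c.0 | a.0 | (0 + 0 + 0)\{c,d} :: =a=> n7, =c=> n8
  n5 = c.0 | 0 | (b.(0 + 0 + 0))\{c,d} :: =b=> n7, =c=> n9
  n6 = 0 | a.0 | (b.(0 + 0 + 0))\{c,d} :: =a=> n9, =b=> n8
  n7 = c.0 | 0 | (0 + 0 + 0)\{c,d} :: =c=> n10
  n8 = 0 | a.0 | (0 + 0 + 0)\{c,d} :: =a=> n10
  n9 = 0 | 0 | (b.(0 + 0 + 0))\{c,d} :: =b=> n10
  n10 = 0 | 0 | (0 + 0 + 0)\{c,d} :: ·
Coarsest stable partition (strong bisimilarity classes):
  B0 = {m0, n0}
  B1 = {m1, n1}
  B2 = {m3, n3}
  B3 = {m6, n6}
  B4 = {m8, n8}
  B5 = {m10, n10}
  B6 = {m9, n9}
  B7 = {m4, n4}
  B8 = {m7, n7}
  B9 = {m5, n5}
  B10 = {m2, n2}
m0 ∈ B0, n0 ∈ B0 → same block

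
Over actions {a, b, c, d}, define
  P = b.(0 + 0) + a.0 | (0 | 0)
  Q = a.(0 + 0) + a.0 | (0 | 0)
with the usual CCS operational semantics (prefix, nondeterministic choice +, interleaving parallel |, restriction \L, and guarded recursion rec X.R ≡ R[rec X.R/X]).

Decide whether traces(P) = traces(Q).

trace-distinct — witness ⟨b⟩

P's transition system — 3 states:
  p0 = b.(0 + 0) + a.0 | (0 | 0) has moves =a=> p1, =b=> p2
  p1 = 0 | (0 | 0) has moves stopped
  p2 = 0 + 0 has moves stopped
Q's transition system — 3 states:
  q0 = a.(0 + 0) + a.0 | (0 | 0) has moves =a=> q1, =a=> q2
  q1 = 0 + 0 has moves stopped
  q2 = 0 | (0 | 0) has moves stopped
Trace ⟨b⟩ through P, begin at {p0}:
  [1] b ⇒ {p2}
  — P admits the full trace.
Trace ⟨b⟩ through Q, begin at {q0}:
  [1] b ⇒ ∅ (Q stuck)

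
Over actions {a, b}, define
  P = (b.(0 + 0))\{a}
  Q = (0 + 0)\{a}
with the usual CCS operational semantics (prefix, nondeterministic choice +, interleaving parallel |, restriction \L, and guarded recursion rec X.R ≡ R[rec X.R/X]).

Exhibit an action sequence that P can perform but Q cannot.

b

LTS(P): 2 reachable states
  m0 = (b.(0 + 0))\{a} has moves -b-> m1
  m1 = (0 + 0)\{a} has moves stopped
LTS(Q): 1 reachable states
  n0 = (0 + 0)\{a} has moves stopped
Trace ⟨b⟩ through P, begin at {m0}:
  [1] b ⇒ {m1}
  P completes σ.
Trace ⟨b⟩ through Q, begin at {n0}:
  [1] b ⇒ ∅ (Q stuck)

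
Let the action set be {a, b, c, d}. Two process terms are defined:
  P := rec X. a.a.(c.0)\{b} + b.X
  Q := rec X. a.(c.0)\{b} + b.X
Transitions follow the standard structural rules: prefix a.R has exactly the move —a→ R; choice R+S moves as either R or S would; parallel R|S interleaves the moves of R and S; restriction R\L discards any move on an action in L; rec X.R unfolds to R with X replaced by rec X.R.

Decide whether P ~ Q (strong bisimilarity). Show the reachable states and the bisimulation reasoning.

Reachable graph of P (4 states):
  u0 = rec X. a.a.(c.0)\{b} + b.X :: --a--▸ u1, --b--▸ u0
  u1 = a.(c.0)\{b} :: --a--▸ u2
  u2 = (c.0)\{b} :: --c--▸ u3
  u3 = 0\{b} :: deadlocked
Reachable graph of Q (3 states):
  v0 = rec X. a.(c.0)\{b} + b.X :: --a--▸ v1, --b--▸ v0
  v1 = (c.0)\{b} :: --c--▸ v2
  v2 = 0\{b} :: deadlocked
Coarsest stable partition (strong bisimilarity classes):
  B0 = {u0}
  B1 = {u1}
  B2 = {u2, v1}
  B3 = {u3, v2}
  B4 = {v0}
u0 ∈ B0, v0 ∈ B4 → different blocks

not bisimilar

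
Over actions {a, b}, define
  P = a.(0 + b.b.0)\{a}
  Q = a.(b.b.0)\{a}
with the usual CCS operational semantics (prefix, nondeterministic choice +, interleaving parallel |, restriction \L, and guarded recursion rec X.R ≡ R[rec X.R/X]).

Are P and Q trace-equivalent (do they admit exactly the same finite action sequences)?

LTS(P): 4 reachable states
  p0 = a.(0 + b.b.0)\{a} has moves -a-> p1
  p1 = (0 + b.b.0)\{a} has moves -b-> p2
  p2 = (b.0)\{a} has moves -b-> p3
  p3 = 0\{a} has moves stopped
LTS(Q): 4 reachable states
  q0 = a.(b.b.0)\{a} has moves -a-> q1
  q1 = (b.b.0)\{a} has moves -b-> q2
  q2 = (b.0)\{a} has moves -b-> q3
  q3 = 0\{a} has moves stopped
Coarsest stable partition (strong bisimilarity classes):
  B0 = {p0, q0}
  B1 = {p1, q1}
  B2 = {p2, q2}
  B3 = {p3, q3}
p0 ∈ B0, q0 ∈ B0 → same block
Bisimilar ⇒ trace-equivalent.

trace-equivalent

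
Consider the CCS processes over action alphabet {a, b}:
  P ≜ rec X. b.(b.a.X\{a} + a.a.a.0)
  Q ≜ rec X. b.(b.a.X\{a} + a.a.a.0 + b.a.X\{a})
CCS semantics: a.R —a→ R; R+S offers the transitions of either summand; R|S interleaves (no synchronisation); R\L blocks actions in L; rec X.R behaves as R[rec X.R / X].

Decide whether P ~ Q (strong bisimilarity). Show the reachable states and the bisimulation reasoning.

LTS(P): 9 reachable states
  m0 = rec X. b.(b.a.X\{a} + a.a.a.0) has moves -b-> m1
  m1 = b.a.(rec X. b.(b.a.X\{a} + a.a.a.0))\{a} + a.a.a.0 has moves -a-> m2, -b-> m3
  m2 = a.a.0 has moves -a-> m4
  m3 = a.(rec X. b.(b.a.X\{a} + a.a.a.0))\{a} has moves -a-> m5
  m4 = a.0 has moves -a-> m6
  m5 = (rec X. b.(b.a.X\{a} + a.a.a.0))\{a} has moves -b-> m7
  m6 = 0 has moves (no moves)
  m7 = (b.a.(rec X. b.(b.a.X\{a} + a.a.a.0))\{a} + a.a.a.0)\{a} has moves -b-> m8
  m8 = (a.(rec X. b.(b.a.X\{a} + a.a.a.0))\{a})\{a} has moves (no moves)
LTS(Q): 9 reachable states
  n0 = rec X. b.(b.a.X\{a} + a.a.a.0 + b.a.X\{a}) has moves -b-> n1
  n1 = b.a.(rec X. b.(b.a.X\{a} + a.a.a.0 + b.a.X\{a}))\{a} + a.a.a.0 + b.a.(rec X. b.(b.a.X\{a} + a.a.a.0 + b.a.X\{a}))\{a} has moves -a-> n2, -b-> n3
  n2 = a.a.0 has moves -a-> n4
  n3 = a.(rec X. b.(b.a.X\{a} + a.a.a.0 + b.a.X\{a}))\{a} has moves -a-> n5
  n4 = a.0 has moves -a-> n6
  n5 = (rec X. b.(b.a.X\{a} + a.a.a.0 + b.a.X\{a}))\{a} has moves -b-> n7
  n6 = 0 has moves (no moves)
  n7 = (b.a.(rec X. b.(b.a.X\{a} + a.a.a.0 + b.a.X\{a}))\{a} + a.a.a.0 + b.a.(rec X. b.(b.a.X\{a} + a.a.a.0 + b.a.X\{a}))\{a})\{a} has moves -b-> n8
  n8 = (a.(rec X. b.(b.a.X\{a} + a.a.a.0 + b.a.X\{a}))\{a})\{a} has moves (no moves)
Bisimilarity quotient blocks:
  B0 = {m0, n0}
  B1 = {m1, n1}
  B2 = {m2, n2}
  B3 = {m4, n4}
  B4 = {m6, m8, n6, n8}
  B5 = {m3, n3}
  B6 = {m5, n5}
  B7 = {m7, n7}
m0 ∈ B0, n0 ∈ B0 → same block

YES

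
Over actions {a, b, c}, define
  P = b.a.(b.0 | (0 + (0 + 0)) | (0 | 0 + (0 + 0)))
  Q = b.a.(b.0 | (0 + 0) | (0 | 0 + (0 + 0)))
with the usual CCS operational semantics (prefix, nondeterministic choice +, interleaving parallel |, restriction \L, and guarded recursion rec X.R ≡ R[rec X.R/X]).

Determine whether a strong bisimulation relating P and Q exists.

P ~ Q

Reachable graph of P (4 states):
  u0 = b.a.(b.0 | (0 + (0 + 0)) | (0 | 0 + (0 + 0))) has moves =b=> u1
  u1 = a.(b.0 | (0 + (0 + 0)) | (0 | 0 + (0 + 0))) has moves =a=> u2
  u2 = b.0 | (0 + (0 + 0)) | (0 | 0 + (0 + 0)) has moves =b=> u3
  u3 = 0 | (0 + (0 + 0)) | (0 | 0 + (0 + 0)) has moves stopped
Reachable graph of Q (4 states):
  v0 = b.a.(b.0 | (0 + 0) | (0 | 0 + (0 + 0))) has moves =b=> v1
  v1 = a.(b.0 | (0 + 0) | (0 | 0 + (0 + 0))) has moves =a=> v2
  v2 = b.0 | (0 + 0) | (0 | 0 + (0 + 0)) has moves =b=> v3
  v3 = 0 | (0 + 0) | (0 | 0 + (0 + 0)) has moves stopped
Bisimilarity quotient blocks:
  B0 = {u0, v0}
  B1 = {u1, v1}
  B2 = {u2, v2}
  B3 = {u3, v3}
u0 ∈ B0, v0 ∈ B0 → same block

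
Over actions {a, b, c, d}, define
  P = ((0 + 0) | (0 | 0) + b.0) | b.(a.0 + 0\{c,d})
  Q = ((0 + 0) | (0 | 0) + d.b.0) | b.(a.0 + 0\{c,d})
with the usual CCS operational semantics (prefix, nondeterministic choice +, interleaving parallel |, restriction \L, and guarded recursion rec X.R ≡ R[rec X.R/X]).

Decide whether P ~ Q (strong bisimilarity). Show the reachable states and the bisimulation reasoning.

P's transition system — 6 states:
  s0 = ((0 + 0) | (0 | 0) + b.0) | b.(a.0 + 0\{c,d}) | =b=> s1, =b=> s2
  s1 = ((0 + 0) | (0 | 0) + b.0) | (a.0 + 0\{c,d}) | =a=> s3, =b=> s4
  s2 = 0 | b.(a.0 + 0\{c,d}) | =b=> s4
  s3 = ((0 + 0) | (0 | 0) + b.0) | 0 | =b=> s5
  s4 = 0 | (a.0 + 0\{c,d}) | =a=> s5
  s5 = 0 | 0 | ∅
Q's transition system — 9 states:
  t0 = ((0 + 0) | (0 | 0) + d.b.0) | b.(a.0 + 0\{c,d}) | =b=> t1, =d=> t2
  t1 = ((0 + 0) | (0 | 0) + d.b.0) | (a.0 + 0\{c,d}) | =a=> t3, =d=> t4
  t2 = b.0 | b.(a.0 + 0\{c,d}) | =b=> t4, =b=> t5
  t3 = ((0 + 0) | (0 | 0) + d.b.0) | 0 | =d=> t6
  t4 = b.0 | (a.0 + 0\{c,d}) | =a=> t6, =b=> t7
  t5 = 0 | b.(a.0 + 0\{c,d}) | =b=> t7
  t6 = b.0 | 0 | =b=> t8
  t7 = 0 | (a.0 + 0\{c,d}) | =a=> t8
  t8 = 0 | 0 | ∅
Partition-refinement fixed point:
  B0 = {s0, t2}
  B1 = {s1, t4}
  B2 = {s4, t7}
  B3 = {s5, t8}
  B4 = {s3, t6}
  B5 = {s2, t5}
  B6 = {t0}
  B7 = {t1}
  B8 = {t3}
s0 ∈ B0, t0 ∈ B6 → different blocks

not bisimilar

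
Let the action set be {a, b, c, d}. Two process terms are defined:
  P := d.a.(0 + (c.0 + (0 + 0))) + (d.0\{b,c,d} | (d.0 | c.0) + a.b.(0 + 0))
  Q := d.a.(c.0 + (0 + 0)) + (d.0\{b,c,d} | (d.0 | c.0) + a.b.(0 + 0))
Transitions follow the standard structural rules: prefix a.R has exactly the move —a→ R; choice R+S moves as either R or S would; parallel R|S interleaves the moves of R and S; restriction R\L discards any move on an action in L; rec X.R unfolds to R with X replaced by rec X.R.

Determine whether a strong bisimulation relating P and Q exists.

P's transition system — 13 states:
  u0 = d.a.(0 + (c.0 + (0 + 0))) + (d.0\{b,c,d} | (d.0 | c.0) + a.b.(0 + 0)) ⊢ -a-> u1, -c-> u2, -d-> u3, -d-> u4, -d-> u5
  u1 = b.(0 + 0) ⊢ -b-> u6
  u2 = d.0\{b,c,d} | (d.0 | 0) ⊢ -d-> u7, -d-> u8
  u3 = 0\{b,c,d} | (d.0 | c.0) ⊢ -c-> u7, -d-> u9
  u4 = a.(0 + (c.0 + (0 + 0))) ⊢ -a-> u10
  u5 = d.0\{b,c,d} | (0 | c.0) ⊢ -c-> u8, -d-> u9
  u6 = 0 + 0 ⊢ ∅
  u7 = 0\{b,c,d} | (d.0 | 0) ⊢ -d-> u11
  u8 = d.0\{b,c,d} | (0 | 0) ⊢ -d-> u11
  u9 = 0\{b,c,d} | (0 | c.0) ⊢ -c-> u11
  u10 = 0 + (c.0 + (0 + 0)) ⊢ -c-> u12
  u11 = 0\{b,c,d} | (0 | 0) ⊢ ∅
  u12 = 0 ⊢ ∅
Q's transition system — 13 states:
  v0 = d.a.(c.0 + (0 + 0)) + (d.0\{b,c,d} | (d.0 | c.0) + a.b.(0 + 0)) ⊢ -a-> v1, -c-> v2, -d-> v3, -d-> v4, -d-> v5
  v1 = b.(0 + 0) ⊢ -b-> v6
  v2 = d.0\{b,c,d} | (d.0 | 0) ⊢ -d-> v7, -d-> v8
  v3 = 0\{b,c,d} | (d.0 | c.0) ⊢ -c-> v7, -d-> v9
  v4 = a.(c.0 + (0 + 0)) ⊢ -a-> v10
  v5 = d.0\{b,c,d} | (0 | c.0) ⊢ -c-> v8, -d-> v9
  v6 = 0 + 0 ⊢ ∅
  v7 = 0\{b,c,d} | (d.0 | 0) ⊢ -d-> v11
  v8 = d.0\{b,c,d} | (0 | 0) ⊢ -d-> v11
  v9 = 0\{b,c,d} | (0 | c.0) ⊢ -c-> v11
  v10 = c.0 + (0 + 0) ⊢ -c-> v12
  v11 = 0\{b,c,d} | (0 | 0) ⊢ ∅
  v12 = 0 ⊢ ∅
Partition-refinement fixed point:
  B0 = {u0, v0}
  B1 = {u1, v1}
  B2 = {u11, u12, u6, v11, v12, v6}
  B3 = {u2, v2}
  B4 = {u7, u8, v7, v8}
  B5 = {u3, u5, v3, v5}
  B6 = {u10, u9, v10, v9}
  B7 = {u4, v4}
u0 ∈ B0, v0 ∈ B0 → same block

YES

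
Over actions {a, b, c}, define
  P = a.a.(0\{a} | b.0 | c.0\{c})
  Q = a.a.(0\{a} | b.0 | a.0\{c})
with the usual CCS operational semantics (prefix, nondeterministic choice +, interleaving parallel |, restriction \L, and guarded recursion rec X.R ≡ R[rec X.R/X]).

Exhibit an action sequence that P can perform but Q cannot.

Reachable graph of P (6 states):
  s0 = a.a.(0\{a} | b.0 | c.0\{c}) ⊢ ··a··> s1
  s1 = a.(0\{a} | b.0 | c.0\{c}) ⊢ ··a··> s2
  s2 = 0\{a} | b.0 | c.0\{c} ⊢ ··b··> s3, ··c··> s4
  s3 = 0\{a} | 0 | c.0\{c} ⊢ ··c··> s5
  s4 = 0\{a} | b.0 | 0\{c} ⊢ ··b··> s5
  s5 = 0\{a} | 0 | 0\{c} ⊢ (no moves)
Reachable graph of Q (6 states):
  t0 = a.a.(0\{a} | b.0 | a.0\{c}) ⊢ ··a··> t1
  t1 = a.(0\{a} | b.0 | a.0\{c}) ⊢ ··a··> t2
  t2 = 0\{a} | b.0 | a.0\{c} ⊢ ··a··> t3, ··b··> t4
  t3 = 0\{a} | b.0 | 0\{c} ⊢ ··b··> t5
  t4 = 0\{a} | 0 | a.0\{c} ⊢ ··a··> t5
  t5 = 0\{a} | 0 | 0\{c} ⊢ (no moves)
Trace ⟨aac⟩ through P, begin at {s0}:
  after a @ step 1: {s1}
  after a @ step 2: {s2}
  after c @ step 3: {s4}
  — P admits the full trace.
Trace ⟨aac⟩ through Q, begin at {t0}:
  after a @ step 1: {t1}
  after a @ step 2: {t2}
  after c @ step 3: ∅ (Q stuck)

aac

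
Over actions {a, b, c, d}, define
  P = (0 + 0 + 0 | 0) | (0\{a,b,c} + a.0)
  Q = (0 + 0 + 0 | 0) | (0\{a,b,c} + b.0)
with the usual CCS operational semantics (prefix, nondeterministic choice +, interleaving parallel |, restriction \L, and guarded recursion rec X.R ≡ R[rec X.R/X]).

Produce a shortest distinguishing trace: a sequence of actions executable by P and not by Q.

LTS(P): 2 reachable states
  p0 = (0 + 0 + 0 | 0) | (0\{a,b,c} + a.0) has moves =a=> p1
  p1 = (0 + 0 + 0 | 0) | 0 has moves deadlocked
LTS(Q): 2 reachable states
  q0 = (0 + 0 + 0 | 0) | (0\{a,b,c} + b.0) has moves =b=> q1
  q1 = (0 + 0 + 0 | 0) | 0 has moves deadlocked
Executing a from P (initial set {p0}):
  after a @ step 1: {p1}
  ✓ P
Executing a from Q (initial set {q0}):
  after a @ step 1: no successor for Q

a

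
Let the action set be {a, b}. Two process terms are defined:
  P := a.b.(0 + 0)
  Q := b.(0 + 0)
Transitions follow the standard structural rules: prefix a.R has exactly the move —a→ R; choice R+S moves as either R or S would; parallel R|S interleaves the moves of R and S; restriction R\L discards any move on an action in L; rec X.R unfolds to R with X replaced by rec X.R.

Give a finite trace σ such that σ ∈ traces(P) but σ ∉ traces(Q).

a

Reachable graph of P (3 states):
  p0 = a.b.(0 + 0) has moves =a=> p1
  p1 = b.(0 + 0) has moves =b=> p2
  p2 = 0 + 0 has moves deadlocked
Reachable graph of Q (2 states):
  q0 = b.(0 + 0) has moves =b=> q1
  q1 = 0 + 0 has moves deadlocked
Run σ = ⟨a⟩ on P: start {p0}
  after a @ step 1: {p1}
  P completes σ.
Run σ = ⟨a⟩ on Q: start {q0}
  after a @ step 1: ∅ (Q stuck)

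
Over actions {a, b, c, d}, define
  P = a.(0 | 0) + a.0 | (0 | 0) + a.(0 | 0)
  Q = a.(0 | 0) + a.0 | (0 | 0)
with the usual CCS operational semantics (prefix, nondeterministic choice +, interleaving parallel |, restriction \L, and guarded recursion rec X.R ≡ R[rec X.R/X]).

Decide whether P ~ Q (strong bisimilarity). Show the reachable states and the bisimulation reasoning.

YES

Reachable graph of P (3 states):
  s0 = a.(0 | 0) + a.0 | (0 | 0) + a.(0 | 0) has moves --a--▸ s1, --a--▸ s2
  s1 = 0 | (0 | 0) has moves ·
  s2 = 0 | 0 has moves ·
Reachable graph of Q (3 states):
  t0 = a.(0 | 0) + a.0 | (0 | 0) has moves --a--▸ t1, --a--▸ t2
  t1 = 0 | (0 | 0) has moves ·
  t2 = 0 | 0 has moves ·
Coarsest stable partition (strong bisimilarity classes):
  B0 = {s0, t0}
  B1 = {s1, s2, t1, t2}
s0 ∈ B0, t0 ∈ B0 → same block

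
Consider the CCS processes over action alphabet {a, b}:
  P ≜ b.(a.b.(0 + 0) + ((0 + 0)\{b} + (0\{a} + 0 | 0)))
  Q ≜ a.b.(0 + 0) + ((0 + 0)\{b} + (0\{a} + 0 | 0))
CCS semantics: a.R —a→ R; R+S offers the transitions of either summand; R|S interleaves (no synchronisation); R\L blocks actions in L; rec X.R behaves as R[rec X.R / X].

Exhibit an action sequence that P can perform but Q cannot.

b

P's transition system — 4 states:
  m0 = b.(a.b.(0 + 0) + ((0 + 0)\{b} + (0\{a} + 0 | 0))) | --b--▸ m1
  m1 = a.b.(0 + 0) + ((0 + 0)\{b} + (0\{a} + 0 | 0)) | --a--▸ m2
  m2 = b.(0 + 0) | --b--▸ m3
  m3 = 0 + 0 | ·
Q's transition system — 3 states:
  n0 = a.b.(0 + 0) + ((0 + 0)\{b} + (0\{a} + 0 | 0)) | --a--▸ n1
  n1 = b.(0 + 0) | --b--▸ n2
  n2 = 0 + 0 | ·
Executing b from P (initial set {m0}):
  after b @ step 1: {m1}
  ✓ P
Executing b from Q (initial set {n0}):
  after b @ step 1: ∅ (Q stuck)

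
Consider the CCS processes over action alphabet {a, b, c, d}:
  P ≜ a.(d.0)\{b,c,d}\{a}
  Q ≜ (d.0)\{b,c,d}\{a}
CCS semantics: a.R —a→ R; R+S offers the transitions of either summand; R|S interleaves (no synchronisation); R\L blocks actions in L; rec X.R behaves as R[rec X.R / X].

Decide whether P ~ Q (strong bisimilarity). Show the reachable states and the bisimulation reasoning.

P's transition system — 2 states:
  u0 = a.(d.0)\{b,c,d}\{a} ⊢ --a--▸ u1
  u1 = (d.0)\{b,c,d}\{a} ⊢ (no moves)
Q's transition system — 1 states:
  v0 = (d.0)\{b,c,d}\{a} ⊢ (no moves)
Bisimilarity quotient blocks:
  B0 = {u0}
  B1 = {u1, v0}
u0 ∈ B0, v0 ∈ B1 → different blocks

not bisimilar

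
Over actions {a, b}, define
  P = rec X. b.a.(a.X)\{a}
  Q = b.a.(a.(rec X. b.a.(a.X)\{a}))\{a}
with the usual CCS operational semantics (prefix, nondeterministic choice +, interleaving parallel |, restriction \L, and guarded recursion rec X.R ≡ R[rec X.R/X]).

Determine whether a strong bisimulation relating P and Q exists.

Reachable graph of P (3 states):
  p0 = rec X. b.a.(a.X)\{a} has moves =b=> p1
  p1 = a.(a.(rec X. b.a.(a.X)\{a}))\{a} has moves =a=> p2
  p2 = (a.(rec X. b.a.(a.X)\{a}))\{a} has moves (no moves)
Reachable graph of Q (3 states):
  q0 = b.a.(a.(rec X. b.a.(a.X)\{a}))\{a} has moves =b=> q1
  q1 = a.(a.(rec X. b.a.(a.X)\{a}))\{a} has moves =a=> q2
  q2 = (a.(rec X. b.a.(a.X)\{a}))\{a} has moves (no moves)
Coarsest stable partition (strong bisimilarity classes):
  B0 = {p0, q0}
  B1 = {p1, q1}
  B2 = {p2, q2}
p0 ∈ B0, q0 ∈ B0 → same block

YES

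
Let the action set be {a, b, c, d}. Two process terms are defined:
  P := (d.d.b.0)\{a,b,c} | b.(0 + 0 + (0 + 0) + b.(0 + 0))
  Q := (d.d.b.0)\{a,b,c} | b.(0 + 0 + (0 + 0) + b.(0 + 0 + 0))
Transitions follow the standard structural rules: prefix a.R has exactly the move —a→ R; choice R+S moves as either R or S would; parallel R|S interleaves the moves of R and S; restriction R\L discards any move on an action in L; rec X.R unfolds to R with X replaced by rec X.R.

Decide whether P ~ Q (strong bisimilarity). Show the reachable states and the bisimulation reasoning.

bisimilar

LTS(P): 9 reachable states
  u0 = (d.d.b.0)\{a,b,c} | b.(0 + 0 + (0 + 0) + b.(0 + 0)) has moves -b-> u1, -d-> u2
  u1 = (d.d.b.0)\{a,b,c} | (0 + 0 + (0 + 0) + b.(0 + 0)) has moves -b-> u3, -d-> u4
  u2 = (d.b.0)\{a,b,c} | b.(0 + 0 + (0 + 0) + b.(0 + 0)) has moves -b-> u4, -d-> u5
  u3 = (d.d.b.0)\{a,b,c} | (0 + 0) has moves -d-> u6
  u4 = (d.b.0)\{a,b,c} | (0 + 0 + (0 + 0) + b.(0 + 0)) has moves -b-> u6, -d-> u7
  u5 = (b.0)\{a,b,c} | b.(0 + 0 + (0 + 0) + b.(0 + 0)) has moves -b-> u7
  u6 = (d.b.0)\{a,b,c} | (0 + 0) has moves -d-> u8
  u7 = (b.0)\{a,b,c} | (0 + 0 + (0 + 0) + b.(0 + 0)) has moves -b-> u8
  u8 = (b.0)\{a,b,c} | (0 + 0) has moves ·
LTS(Q): 9 reachable states
  v0 = (d.d.b.0)\{a,b,c} | b.(0 + 0 + (0 + 0) + b.(0 + 0 + 0)) has moves -b-> v1, -d-> v2
  v1 = (d.d.b.0)\{a,b,c} | (0 + 0 + (0 + 0) + b.(0 + 0 + 0)) has moves -b-> v3, -d-> v4
  v2 = (d.b.0)\{a,b,c} | b.(0 + 0 + (0 + 0) + b.(0 + 0 + 0)) has moves -b-> v4, -d-> v5
  v3 = (d.d.b.0)\{a,b,c} | (0 + 0 + 0) has moves -d-> v6
  v4 = (d.b.0)\{a,b,c} | (0 + 0 + (0 + 0) + b.(0 + 0 + 0)) has moves -b-> v6, -d-> v7
  v5 = (b.0)\{a,b,c} | b.(0 + 0 + (0 + 0) + b.(0 + 0 + 0)) has moves -b-> v7
  v6 = (d.b.0)\{a,b,c} | (0 + 0 + 0) has moves -d-> v8
  v7 = (b.0)\{a,b,c} | (0 + 0 + (0 + 0) + b.(0 + 0 + 0)) has moves -b-> v8
  v8 = (b.0)\{a,b,c} | (0 + 0 + 0) has moves ·
Coarsest stable partition (strong bisimilarity classes):
  B0 = {u0, v0}
  B1 = {u1, v1}
  B2 = {u4, v4}
  B3 = {u7, v7}
  B4 = {u8, v8}
  B5 = {u6, v6}
  B6 = {u3, v3}
  B7 = {u2, v2}
  B8 = {u5, v5}
u0 ∈ B0, v0 ∈ B0 → same block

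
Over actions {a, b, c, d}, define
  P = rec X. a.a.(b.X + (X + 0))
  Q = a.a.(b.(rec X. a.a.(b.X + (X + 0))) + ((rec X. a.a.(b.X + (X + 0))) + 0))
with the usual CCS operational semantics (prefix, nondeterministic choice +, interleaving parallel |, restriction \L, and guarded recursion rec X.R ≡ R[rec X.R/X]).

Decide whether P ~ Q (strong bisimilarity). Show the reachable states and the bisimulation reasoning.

bisimilar

LTS(P): 3 reachable states
  u0 = rec X. a.a.(b.X + (X + 0)) ⊢ =a=> u1
  u1 = a.(b.(rec X. a.a.(b.X + (X + 0))) + ((rec X. a.a.(b.X + (X + 0))) + 0)) ⊢ =a=> u2
  u2 = b.(rec X. a.a.(b.X + (X + 0))) + ((rec X. a.a.(b.X + (X + 0))) + 0) ⊢ =a=> u1, =b=> u0
LTS(Q): 4 reachable states
  v0 = a.a.(b.(rec X. a.a.(b.X + (X + 0))) + ((rec X. a.a.(b.X + (X + 0))) + 0)) ⊢ =a=> v1
  v1 = a.(b.(rec X. a.a.(b.X + (X + 0))) + ((rec X. a.a.(b.X + (X + 0))) + 0)) ⊢ =a=> v2
  v2 = b.(rec X. a.a.(b.X + (X + 0))) + ((rec X. a.a.(b.X + (X + 0))) + 0) ⊢ =a=> v1, =b=> v3
  v3 = rec X. a.a.(b.X + (X + 0)) ⊢ =a=> v1
Partition-refinement fixed point:
  B0 = {u0, v0, v3}
  B1 = {u1, v1}
  B2 = {u2, v2}
u0 ∈ B0, v0 ∈ B0 → same block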